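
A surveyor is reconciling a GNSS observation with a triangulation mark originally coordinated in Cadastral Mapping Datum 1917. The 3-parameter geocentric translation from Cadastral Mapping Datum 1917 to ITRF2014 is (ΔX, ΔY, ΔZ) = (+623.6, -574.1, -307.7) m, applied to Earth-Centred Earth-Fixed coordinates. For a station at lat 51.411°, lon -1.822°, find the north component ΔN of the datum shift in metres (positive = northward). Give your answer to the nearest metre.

ΔN = -693 m

At φ = 51.411°, λ = -1.822°: sin φ = 0.781640, cos φ = 0.623730, sin λ = -0.031795, cos λ = 0.999494.
ΔN = −sin φ cos λ·ΔX − sin φ sin λ·ΔY + cos φ·ΔZ = −(0.781640)(0.999494)(623.6) − (0.781640)(-0.031795)(-574.1) + (0.623730)(-307.7) = -693.37 m.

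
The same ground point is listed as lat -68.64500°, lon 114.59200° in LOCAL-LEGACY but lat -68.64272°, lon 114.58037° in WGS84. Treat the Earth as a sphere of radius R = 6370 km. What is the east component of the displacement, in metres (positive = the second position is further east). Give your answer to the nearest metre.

Δφ = -68.64272° − -68.64500° = +0.00228°; Δλ = 114.58037° − 114.59200° = -0.01163°.
1° along a meridian = πR/180 = 111177 m.
ΔN = Δφ × 111177 = 253.5 m; ΔE = Δλ × 111177 × cos(-68.64500°) = -0.01163 × 111177 × 0.364145 = -470.8 m.

ΔE = -471 m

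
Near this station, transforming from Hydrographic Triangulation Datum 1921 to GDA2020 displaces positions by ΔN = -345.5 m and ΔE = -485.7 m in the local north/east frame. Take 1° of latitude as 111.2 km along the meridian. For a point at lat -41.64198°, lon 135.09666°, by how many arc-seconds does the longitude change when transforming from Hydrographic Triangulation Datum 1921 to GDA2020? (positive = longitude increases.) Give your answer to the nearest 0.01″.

At latitude -41.64198°, cos φ = 0.747311.
1° of longitude at this latitude = 111.2 × cos φ = 83.10 km, so Δλ = -485.7 / 83101.0 = -0.0058447° = -21.041″.

Δλ = -21.04″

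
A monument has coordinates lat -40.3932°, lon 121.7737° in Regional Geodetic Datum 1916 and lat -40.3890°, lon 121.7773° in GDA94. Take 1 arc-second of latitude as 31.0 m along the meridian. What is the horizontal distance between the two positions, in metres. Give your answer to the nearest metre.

Δφ = -40.3890° − -40.3932° = +0.0042°; Δλ = 121.7773° − 121.7737° = +0.0036°.
1° of latitude = 3600 × 31.00 = 111600 m.
ΔN = Δφ × 111600 = 468.7 m; ΔE = Δλ × 111600 × cos(-40.3932°) = +0.0036 × 111600 × 0.761615 = 306.0 m.
Distance = √(ΔE² + ΔN²) = √(306.0² + 468.7²) = 559.8 m.

560 m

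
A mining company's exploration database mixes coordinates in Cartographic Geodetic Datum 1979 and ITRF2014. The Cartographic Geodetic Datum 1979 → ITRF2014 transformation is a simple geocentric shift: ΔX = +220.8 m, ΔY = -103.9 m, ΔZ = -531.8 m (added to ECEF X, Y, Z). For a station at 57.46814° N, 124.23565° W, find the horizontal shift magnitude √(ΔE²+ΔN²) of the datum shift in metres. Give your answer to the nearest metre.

The local east axis at (φ, λ) is (−sin λ, cos λ, 0), so ΔE = −sin(-124.23565°)·220.8 + cos(-124.23565°)·(-103.9) = 241.00 m.
The local north axis is (−sin φ cos λ, −sin φ sin λ, cos φ), giving ΔN = 104.730 − 72.419 − 285.985 = -253.67 m.
Horizontal magnitude = √(ΔE² + ΔN²) = √(241.00² + (-253.67)²) = 349.90 m.

350 m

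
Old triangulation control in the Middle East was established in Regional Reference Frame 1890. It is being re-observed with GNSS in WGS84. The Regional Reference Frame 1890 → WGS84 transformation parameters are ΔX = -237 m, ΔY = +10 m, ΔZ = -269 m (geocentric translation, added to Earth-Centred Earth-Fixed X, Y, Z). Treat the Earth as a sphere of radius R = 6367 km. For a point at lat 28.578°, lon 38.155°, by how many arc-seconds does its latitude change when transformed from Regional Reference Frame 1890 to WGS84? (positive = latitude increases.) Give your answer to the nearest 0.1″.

Δφ = -4.9″

sin φ = 0.478355, cos φ = 0.878167, sin λ = 0.617791, cos λ = 0.786342.
North component: ΔN = −sin φ cos λ·ΔX − sin φ sin λ·ΔY + cos φ·ΔZ = −(0.478355)(0.786342)(-237) − (0.478355)(0.617791)(10) + (0.878167)(-269) = -150.03 m.
1° of latitude spans πR/180 = 111125 m, so Δφ = -150.03 / 111125 × 3600 = -4.861″.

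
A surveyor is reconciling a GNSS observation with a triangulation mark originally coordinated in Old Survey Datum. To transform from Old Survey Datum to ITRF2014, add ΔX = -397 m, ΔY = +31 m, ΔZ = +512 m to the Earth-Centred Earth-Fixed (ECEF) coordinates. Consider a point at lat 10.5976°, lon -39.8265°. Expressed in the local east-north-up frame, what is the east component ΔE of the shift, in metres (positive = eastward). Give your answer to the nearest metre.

ΔE = -230 m

The local east axis at (φ, λ) is (−sin λ, cos λ, 0), so ΔE = −sin(-39.8265°)·(-397) + cos(-39.8265°)·31 = -230.46 m.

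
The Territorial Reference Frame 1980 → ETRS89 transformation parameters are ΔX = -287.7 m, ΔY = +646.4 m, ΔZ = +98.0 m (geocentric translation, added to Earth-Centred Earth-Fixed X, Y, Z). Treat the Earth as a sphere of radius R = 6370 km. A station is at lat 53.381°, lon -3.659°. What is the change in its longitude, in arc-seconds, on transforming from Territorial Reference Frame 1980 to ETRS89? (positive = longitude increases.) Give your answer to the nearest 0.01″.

Δλ = 34.02″

sin φ = 0.802620, cos φ = 0.596491, sin λ = -0.063818, cos λ = 0.997962.
East component: ΔE = −sin λ·ΔX + cos λ·ΔY = −(-0.063818)(-287.7) + (0.997962)(646.4) = 626.72 m.
1° of latitude spans πR/180 = 111177 m; at latitude φ, 1° of longitude spans that × cos φ = 66316.4 m, so Δλ = 626.72 / 66316.4 × 3600 = 34.022″.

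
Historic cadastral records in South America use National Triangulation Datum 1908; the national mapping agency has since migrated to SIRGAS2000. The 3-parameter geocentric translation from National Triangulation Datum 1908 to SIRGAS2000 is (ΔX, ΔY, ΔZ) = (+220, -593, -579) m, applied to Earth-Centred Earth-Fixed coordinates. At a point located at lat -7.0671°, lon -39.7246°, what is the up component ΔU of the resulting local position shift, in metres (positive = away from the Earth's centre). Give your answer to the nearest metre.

ΔU = 615 m

At φ = -7.0671°, λ = -39.7246°: sin φ = -0.123032, cos φ = 0.992403, sin λ = -0.639098, cos λ = 0.769125.
ΔU = cos φ cos λ·ΔX + cos φ sin λ·ΔY + sin φ·ΔZ = (0.992403)(0.769125)(220) + (0.992403)(-0.639098)(-593) + (-0.123032)(-579) = 615.26 m.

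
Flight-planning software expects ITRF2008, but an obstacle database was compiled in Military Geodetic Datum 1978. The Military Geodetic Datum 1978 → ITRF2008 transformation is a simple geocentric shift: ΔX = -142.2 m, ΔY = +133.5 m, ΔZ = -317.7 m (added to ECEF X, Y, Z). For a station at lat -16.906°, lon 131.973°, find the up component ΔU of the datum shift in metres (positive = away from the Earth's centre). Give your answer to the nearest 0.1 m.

ΔU = 278.3 m

At φ = -16.906°, λ = 131.973°: sin φ = -0.290802, cos φ = 0.956783, sin λ = 0.743460, cos λ = -0.668780.
ΔU = cos φ cos λ·ΔX + cos φ sin λ·ΔY + sin φ·ΔZ = (0.956783)(-0.668780)(-142.2) + (0.956783)(0.743460)(133.5) + (-0.290802)(-317.7) = 278.34 m.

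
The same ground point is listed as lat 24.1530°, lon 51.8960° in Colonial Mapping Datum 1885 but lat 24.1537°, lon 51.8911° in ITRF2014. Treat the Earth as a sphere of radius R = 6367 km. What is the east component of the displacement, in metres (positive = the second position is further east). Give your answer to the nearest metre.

Δφ = 24.1537° − 24.1530° = +0.0007°; Δλ = 51.8911° − 51.8960° = -0.0049°.
1° along a meridian = πR/180 = 111125 m.
ΔN = Δφ × 111125 = 77.8 m; ΔE = Δλ × 111125 × cos(24.1530°) = -0.0049 × 111125 × 0.912456 = -496.8 m.

ΔE = -497 m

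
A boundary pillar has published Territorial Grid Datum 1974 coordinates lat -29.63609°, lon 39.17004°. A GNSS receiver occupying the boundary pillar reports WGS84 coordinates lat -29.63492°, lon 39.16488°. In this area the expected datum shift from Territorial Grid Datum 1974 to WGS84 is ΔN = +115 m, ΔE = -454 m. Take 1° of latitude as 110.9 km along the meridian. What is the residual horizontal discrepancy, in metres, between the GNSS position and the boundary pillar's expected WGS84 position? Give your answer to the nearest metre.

Observed coordinate differences: Δφ = +0.00117°, Δλ = -0.00516°.
Converting to metres (1° lat = 110900 m, cos φ = 0.869184): observed ΔN = 129.8 m, observed ΔE = -497.4 m.
Subtracting the expected shift leaves a residual of 129.8 − (115) = 14.8 m north and -497.4 − (-454) = -43.4 m east.
Residual distance = √(14.8² + (-43.4)²) = 45.8 m.

46 m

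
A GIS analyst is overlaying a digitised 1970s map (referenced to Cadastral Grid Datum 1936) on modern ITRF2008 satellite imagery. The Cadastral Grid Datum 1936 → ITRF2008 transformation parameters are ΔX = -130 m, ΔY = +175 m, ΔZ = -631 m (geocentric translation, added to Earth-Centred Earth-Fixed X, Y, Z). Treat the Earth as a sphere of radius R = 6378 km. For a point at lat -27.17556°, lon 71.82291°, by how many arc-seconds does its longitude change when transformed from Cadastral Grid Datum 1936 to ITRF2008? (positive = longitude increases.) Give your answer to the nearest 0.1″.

sin φ = -0.456718, cos φ = 0.889611, sin λ = 0.950097, cos λ = 0.311955.
East component: ΔE = −sin λ·ΔX + cos λ·ΔY = −(0.950097)(-130) + (0.311955)(175) = 178.10 m.
1° of latitude spans πR/180 = 111317 m; at latitude φ, 1° of longitude spans that × cos φ = 99028.9 m, so Δλ = 178.10 / 99028.9 × 3600 = 6.475″.

Δλ = 6.5″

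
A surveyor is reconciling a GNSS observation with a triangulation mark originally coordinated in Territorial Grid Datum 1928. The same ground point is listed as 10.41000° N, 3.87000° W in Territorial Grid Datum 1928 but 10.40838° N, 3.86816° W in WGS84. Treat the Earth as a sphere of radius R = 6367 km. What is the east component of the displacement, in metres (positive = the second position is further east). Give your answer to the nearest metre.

Δφ = 10.40838° − 10.41000° = -0.00162°; Δλ = -3.86816° − -3.87000° = +0.00184°.
1° along a meridian = πR/180 = 111125 m.
ΔN = Δφ × 111125 = -180.0 m; ΔE = Δλ × 111125 × cos(10.41000°) = +0.00184 × 111125 × 0.983540 = 201.1 m.

ΔE = 201 m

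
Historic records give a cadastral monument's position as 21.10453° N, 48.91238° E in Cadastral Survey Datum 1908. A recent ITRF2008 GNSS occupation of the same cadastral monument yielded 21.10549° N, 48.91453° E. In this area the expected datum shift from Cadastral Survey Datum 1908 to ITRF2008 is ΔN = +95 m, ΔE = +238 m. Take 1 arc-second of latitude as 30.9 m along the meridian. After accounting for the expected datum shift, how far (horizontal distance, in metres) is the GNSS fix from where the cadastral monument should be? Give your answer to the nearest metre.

Observed coordinate differences: Δφ = +0.00096°, Δλ = +0.00215°.
Converting to metres (1° lat = 111240 m, cos φ = 0.932925): observed ΔN = 106.8 m, observed ΔE = 223.1 m.
Subtracting the expected shift leaves a residual of 106.8 − (95) = 11.8 m north and 223.1 − (238) = -14.9 m east.
Residual distance = √(11.8² + (-14.9)²) = 19.0 m.

19 m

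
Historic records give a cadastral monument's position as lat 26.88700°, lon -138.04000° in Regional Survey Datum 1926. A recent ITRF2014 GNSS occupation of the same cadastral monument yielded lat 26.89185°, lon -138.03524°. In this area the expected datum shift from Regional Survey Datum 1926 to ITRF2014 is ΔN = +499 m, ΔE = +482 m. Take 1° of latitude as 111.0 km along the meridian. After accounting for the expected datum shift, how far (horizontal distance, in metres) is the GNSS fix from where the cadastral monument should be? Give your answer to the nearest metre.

Observed coordinate differences: Δφ = +0.00485°, Δλ = +0.00476°.
Converting to metres (1° lat = 111000 m, cos φ = 0.891900): observed ΔN = 538.4 m, observed ΔE = 471.2 m.
Subtracting the expected shift leaves a residual of 538.4 − (499) = 39.4 m north and 471.2 − (482) = -10.8 m east.
Residual distance = √(39.4² + (-10.8)²) = 40.8 m.

41 m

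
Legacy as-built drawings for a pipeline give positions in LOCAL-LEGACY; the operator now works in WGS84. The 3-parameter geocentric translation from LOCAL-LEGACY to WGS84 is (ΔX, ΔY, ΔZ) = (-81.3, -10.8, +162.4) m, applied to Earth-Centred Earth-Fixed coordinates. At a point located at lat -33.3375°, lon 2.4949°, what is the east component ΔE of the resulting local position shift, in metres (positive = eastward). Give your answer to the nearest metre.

The local east axis at (φ, λ) is (−sin λ, cos λ, 0), so ΔE = −sin(2.4949°)·(-81.3) + cos(2.4949°)·(-10.8) = -7.25 m.

ΔE = -7 m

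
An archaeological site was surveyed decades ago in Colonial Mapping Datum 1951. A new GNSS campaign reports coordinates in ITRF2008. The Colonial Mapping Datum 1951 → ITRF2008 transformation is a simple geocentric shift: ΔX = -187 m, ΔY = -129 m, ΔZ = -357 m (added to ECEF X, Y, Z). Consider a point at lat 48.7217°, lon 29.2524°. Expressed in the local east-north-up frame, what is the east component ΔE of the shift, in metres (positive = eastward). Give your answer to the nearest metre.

ΔE = -21 m

The local east axis at (φ, λ) is (−sin λ, cos λ, 0), so ΔE = −sin(29.2524°)·(-187) + cos(29.2524°)·(-129) = -21.17 m.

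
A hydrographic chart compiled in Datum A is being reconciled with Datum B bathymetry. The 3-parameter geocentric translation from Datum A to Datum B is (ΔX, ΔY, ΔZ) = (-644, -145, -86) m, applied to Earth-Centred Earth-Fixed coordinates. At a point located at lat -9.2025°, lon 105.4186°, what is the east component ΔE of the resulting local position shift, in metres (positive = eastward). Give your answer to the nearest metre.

At φ = -9.2025°, λ = 105.4186°: sin φ = -0.159924, cos φ = 0.987129, sin λ = 0.964009, cos λ = -0.265869.
ΔE = −sin λ·ΔX + cos λ·ΔY = −(0.964009)·(-644) + (-0.265869)·(-145) = 659.37 m.

ΔE = 659 m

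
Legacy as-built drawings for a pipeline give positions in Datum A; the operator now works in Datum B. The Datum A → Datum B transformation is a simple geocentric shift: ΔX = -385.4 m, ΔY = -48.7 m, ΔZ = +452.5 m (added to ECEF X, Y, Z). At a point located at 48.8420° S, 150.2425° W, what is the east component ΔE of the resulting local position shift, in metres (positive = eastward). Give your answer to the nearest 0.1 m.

The local east axis at (φ, λ) is (−sin λ, cos λ, 0), so ΔE = −sin(-150.2425°)·(-385.4) + cos(-150.2425°)·(-48.7) = -149.01 m.

ΔE = -149.0 m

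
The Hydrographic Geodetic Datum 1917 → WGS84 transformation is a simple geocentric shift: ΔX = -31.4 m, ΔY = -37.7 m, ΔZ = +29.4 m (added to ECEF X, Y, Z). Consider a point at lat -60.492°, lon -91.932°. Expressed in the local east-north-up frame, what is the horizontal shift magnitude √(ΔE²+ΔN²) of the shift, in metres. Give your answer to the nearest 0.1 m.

56.8 m

The local east axis at (φ, λ) is (−sin λ, cos λ, 0), so ΔE = −sin(-91.932°)·(-31.4) + cos(-91.932°)·(-37.7) = -30.11 m.
The local north axis is (−sin φ cos λ, −sin φ sin λ, cos φ), giving ΔN = 0.921 + 32.791 + 14.481 = 48.19 m.
Horizontal magnitude = √(ΔE² + ΔN²) = √((-30.11)² + 48.19²) = 56.83 m.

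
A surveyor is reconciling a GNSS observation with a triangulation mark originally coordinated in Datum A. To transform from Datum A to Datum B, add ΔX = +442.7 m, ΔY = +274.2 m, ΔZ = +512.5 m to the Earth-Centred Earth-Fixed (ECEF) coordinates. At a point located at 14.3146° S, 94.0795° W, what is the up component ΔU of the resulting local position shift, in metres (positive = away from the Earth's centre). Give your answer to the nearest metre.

ΔU = -422 m

The local up (radial) axis is (cos φ cos λ, cos φ sin λ, sin φ), giving ΔU = -30.516 − 265.014 − 126.714 = -422.24 m.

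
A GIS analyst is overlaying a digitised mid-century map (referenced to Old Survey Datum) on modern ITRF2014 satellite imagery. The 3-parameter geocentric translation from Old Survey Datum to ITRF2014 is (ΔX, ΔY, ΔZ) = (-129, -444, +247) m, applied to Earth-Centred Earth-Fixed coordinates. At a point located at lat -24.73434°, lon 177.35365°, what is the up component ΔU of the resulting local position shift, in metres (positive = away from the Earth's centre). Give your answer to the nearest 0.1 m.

ΔU = -4.9 m

At φ = -24.73434°, λ = 177.35365°: sin φ = -0.418412, cos φ = 0.908258, sin λ = 0.046171, cos λ = -0.998934.
ΔU = cos φ cos λ·ΔX + cos φ sin λ·ΔY + sin φ·ΔZ = (0.908258)(-0.998934)(-129) + (0.908258)(0.046171)(-444) + (-0.418412)(247) = -4.93 m.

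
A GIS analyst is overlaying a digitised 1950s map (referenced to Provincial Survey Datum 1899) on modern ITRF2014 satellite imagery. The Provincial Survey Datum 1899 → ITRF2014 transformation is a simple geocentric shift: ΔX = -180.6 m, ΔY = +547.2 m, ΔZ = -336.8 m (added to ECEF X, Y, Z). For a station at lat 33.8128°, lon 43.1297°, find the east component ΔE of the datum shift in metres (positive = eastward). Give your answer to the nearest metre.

ΔE = 523 m

At φ = 33.8128°, λ = 43.1297°: sin φ = 0.556481, cos φ = 0.830860, sin λ = 0.683652, cos λ = 0.729808.
ΔE = −sin λ·ΔX + cos λ·ΔY = −(0.683652)·(-180.6) + (0.729808)·(547.2) = 522.82 m.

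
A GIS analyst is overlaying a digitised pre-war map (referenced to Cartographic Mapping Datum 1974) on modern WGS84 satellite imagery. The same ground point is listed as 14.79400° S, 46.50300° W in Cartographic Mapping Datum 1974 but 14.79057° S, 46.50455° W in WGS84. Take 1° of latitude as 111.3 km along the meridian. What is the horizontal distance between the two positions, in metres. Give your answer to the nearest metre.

Δφ = -14.79057° − -14.79400° = +0.00343°; Δλ = -46.50455° − -46.50300° = -0.00155°.
ΔN = Δφ × 111300 = 381.8 m; ΔE = Δλ × 111300 × cos(-14.79400°) = -0.00155 × 111300 × 0.966850 = -166.8 m.
Distance = √(ΔE² + ΔN²) = √((-166.8)² + 381.8²) = 416.6 m.

417 m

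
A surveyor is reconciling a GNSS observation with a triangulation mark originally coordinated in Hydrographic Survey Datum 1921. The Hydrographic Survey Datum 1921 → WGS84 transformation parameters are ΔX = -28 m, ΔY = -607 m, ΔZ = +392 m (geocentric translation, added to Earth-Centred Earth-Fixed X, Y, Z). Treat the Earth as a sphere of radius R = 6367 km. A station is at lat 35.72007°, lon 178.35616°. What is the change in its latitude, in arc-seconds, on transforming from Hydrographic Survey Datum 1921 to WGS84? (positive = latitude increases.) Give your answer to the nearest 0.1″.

Δφ = 10.1″

sin φ = 0.583826, cos φ = 0.811879, sin λ = 0.028686, cos λ = -0.999588.
North component: ΔN = −sin φ cos λ·ΔX − sin φ sin λ·ΔY + cos φ·ΔZ = −(0.583826)(-0.999588)(-28) − (0.583826)(0.028686)(-607) + (0.811879)(392) = 312.08 m.
1° of latitude spans πR/180 = 111125 m, so Δφ = 312.08 / 111125 × 3600 = 10.110″.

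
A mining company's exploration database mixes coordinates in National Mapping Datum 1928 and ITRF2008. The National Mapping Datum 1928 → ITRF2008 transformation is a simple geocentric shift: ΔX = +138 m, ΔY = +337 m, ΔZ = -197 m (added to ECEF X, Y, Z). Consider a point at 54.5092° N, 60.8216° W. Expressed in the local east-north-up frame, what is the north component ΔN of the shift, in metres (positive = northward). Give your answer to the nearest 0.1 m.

The local north axis is (−sin φ cos λ, −sin φ sin λ, cos φ), giving ΔN = -54.779 + 239.570 − 114.373 = 70.42 m.

ΔN = 70.4 m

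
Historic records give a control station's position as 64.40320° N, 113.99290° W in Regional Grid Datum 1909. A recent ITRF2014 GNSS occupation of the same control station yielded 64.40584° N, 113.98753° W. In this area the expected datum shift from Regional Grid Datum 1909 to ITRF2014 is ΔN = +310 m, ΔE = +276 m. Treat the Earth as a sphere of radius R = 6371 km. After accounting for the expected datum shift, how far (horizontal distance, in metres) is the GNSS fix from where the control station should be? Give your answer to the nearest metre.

24 m

Observed coordinate differences: Δφ = +0.00264°, Δλ = +0.00537°.
Converting to metres (1° lat = 111195 m, cos φ = 0.432035): observed ΔN = 293.6 m, observed ΔE = 258.0 m.
Subtracting the expected shift leaves a residual of 293.6 − (310) = -16.4 m north and 258.0 − (276) = -18.0 m east.
Residual distance = √((-16.4)² + (-18.0)²) = 24.4 m.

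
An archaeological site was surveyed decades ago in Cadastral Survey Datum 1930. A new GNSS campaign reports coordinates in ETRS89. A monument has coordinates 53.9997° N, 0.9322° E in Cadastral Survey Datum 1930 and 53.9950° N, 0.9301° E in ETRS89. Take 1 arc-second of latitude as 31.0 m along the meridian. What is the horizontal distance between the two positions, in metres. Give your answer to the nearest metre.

Δφ = 53.9950° − 53.9997° = -0.0047°; Δλ = 0.9301° − 0.9322° = -0.0021°.
1° of latitude = 3600 × 31.00 = 111600 m.
ΔN = Δφ × 111600 = -524.5 m; ΔE = Δλ × 111600 × cos(53.9997°) = -0.0021 × 111600 × 0.587789 = -137.8 m.
Distance = √(ΔE² + ΔN²) = √((-137.8)² + (-524.5)²) = 542.3 m.

542 m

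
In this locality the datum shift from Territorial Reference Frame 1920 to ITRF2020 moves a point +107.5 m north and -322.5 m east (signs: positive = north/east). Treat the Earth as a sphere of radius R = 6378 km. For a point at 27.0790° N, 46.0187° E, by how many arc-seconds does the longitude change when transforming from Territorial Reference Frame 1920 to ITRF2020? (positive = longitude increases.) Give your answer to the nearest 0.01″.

At latitude 27.0790°, cos φ = 0.890380.
One radian of longitude at latitude φ spans R cos φ, so Δλ = ΔE / (R cos φ) = -322.5 / (6378000 × 0.890380) = -5.6790e-05 rad = -11.714″.

Δλ = -11.71″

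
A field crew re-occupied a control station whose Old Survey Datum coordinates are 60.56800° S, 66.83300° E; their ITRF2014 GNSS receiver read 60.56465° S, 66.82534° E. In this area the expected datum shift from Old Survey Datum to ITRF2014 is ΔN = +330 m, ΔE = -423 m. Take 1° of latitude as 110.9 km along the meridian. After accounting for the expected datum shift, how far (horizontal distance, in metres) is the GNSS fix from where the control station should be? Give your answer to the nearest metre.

Observed coordinate differences: Δφ = +0.00335°, Δλ = -0.00766°.
Converting to metres (1° lat = 110900 m, cos φ = 0.491390): observed ΔN = 371.5 m, observed ΔE = -417.4 m.
Subtracting the expected shift leaves a residual of 371.5 − (330) = 41.5 m north and -417.4 − (-423) = 5.6 m east.
Residual distance = √(41.5² + 5.6²) = 41.9 m.

42 m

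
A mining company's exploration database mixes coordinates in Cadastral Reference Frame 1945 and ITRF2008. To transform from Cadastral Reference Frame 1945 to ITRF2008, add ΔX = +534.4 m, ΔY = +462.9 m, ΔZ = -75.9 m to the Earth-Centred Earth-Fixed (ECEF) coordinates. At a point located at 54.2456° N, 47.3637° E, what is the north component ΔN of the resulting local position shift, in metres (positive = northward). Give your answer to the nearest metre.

ΔN = -614 m

At φ = 54.2456°, λ = 47.3637°: sin φ = 0.811529, cos φ = 0.584312, sin λ = 0.735668, cos λ = 0.677342.
ΔN = −sin φ cos λ·ΔX − sin φ sin λ·ΔY + cos φ·ΔZ = −(0.811529)(0.677342)(534.4) − (0.811529)(0.735668)(462.9) + (0.584312)(-75.9) = -614.46 m.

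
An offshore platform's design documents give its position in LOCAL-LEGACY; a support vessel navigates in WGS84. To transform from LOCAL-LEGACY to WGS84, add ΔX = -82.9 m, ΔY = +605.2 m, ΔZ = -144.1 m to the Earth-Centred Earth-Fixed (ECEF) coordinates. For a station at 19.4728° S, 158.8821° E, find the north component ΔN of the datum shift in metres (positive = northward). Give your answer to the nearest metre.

ΔN = -37 m

The local north axis is (−sin φ cos λ, −sin φ sin λ, cos φ), giving ΔN = 25.780 + 72.688 − 135.857 = -37.39 m.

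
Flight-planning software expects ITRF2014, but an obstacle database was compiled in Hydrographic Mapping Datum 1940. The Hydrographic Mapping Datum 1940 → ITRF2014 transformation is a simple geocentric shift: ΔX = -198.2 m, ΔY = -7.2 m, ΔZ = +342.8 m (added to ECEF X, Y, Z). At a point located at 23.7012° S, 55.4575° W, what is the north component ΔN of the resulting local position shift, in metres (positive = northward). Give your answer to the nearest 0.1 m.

At φ = -23.7012°, λ = -55.4575°: sin φ = -0.401967, cos φ = 0.915654, sin λ = -0.823706, cos λ = 0.567017.
ΔN = −sin φ cos λ·ΔX − sin φ sin λ·ΔY + cos φ·ΔZ = −(-0.401967)(0.567017)(-198.2) − (-0.401967)(-0.823706)(-7.2) + (0.915654)(342.8) = 271.10 m.

ΔN = 271.1 m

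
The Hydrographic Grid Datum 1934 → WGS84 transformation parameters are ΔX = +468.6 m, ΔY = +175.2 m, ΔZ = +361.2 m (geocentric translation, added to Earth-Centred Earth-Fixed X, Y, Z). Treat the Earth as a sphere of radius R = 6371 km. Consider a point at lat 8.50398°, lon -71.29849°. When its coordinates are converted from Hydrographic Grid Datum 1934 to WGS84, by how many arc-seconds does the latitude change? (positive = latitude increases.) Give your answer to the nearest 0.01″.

Δφ = 11.64″

sin φ = 0.147878, cos φ = 0.989006, sin λ = -0.947202, cos λ = 0.320638.
North component: ΔN = −sin φ cos λ·ΔX − sin φ sin λ·ΔY + cos φ·ΔZ = −(0.147878)(0.320638)(468.6) − (0.147878)(-0.947202)(175.2) + (0.989006)(361.2) = 359.55 m.
1° of latitude spans πR/180 = 111195 m, so Δφ = 359.55 / 111195 × 3600 = 11.641″.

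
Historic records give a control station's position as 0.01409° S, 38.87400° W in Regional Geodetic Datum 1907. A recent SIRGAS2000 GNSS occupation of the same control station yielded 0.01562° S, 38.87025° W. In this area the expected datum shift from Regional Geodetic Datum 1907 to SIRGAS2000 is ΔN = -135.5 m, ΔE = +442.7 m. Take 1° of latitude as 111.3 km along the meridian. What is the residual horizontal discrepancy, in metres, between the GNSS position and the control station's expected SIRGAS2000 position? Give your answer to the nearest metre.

Observed coordinate differences: Δφ = -0.00153°, Δλ = +0.00375°.
Converting to metres (1° lat = 111300 m, cos φ = 1.000000): observed ΔN = -170.3 m, observed ΔE = 417.4 m.
Subtracting the expected shift leaves a residual of -170.3 − (-135.5) = -34.8 m north and 417.4 − (442.7) = -25.3 m east.
Residual distance = √((-34.8)² + (-25.3)²) = 43.0 m.

43 m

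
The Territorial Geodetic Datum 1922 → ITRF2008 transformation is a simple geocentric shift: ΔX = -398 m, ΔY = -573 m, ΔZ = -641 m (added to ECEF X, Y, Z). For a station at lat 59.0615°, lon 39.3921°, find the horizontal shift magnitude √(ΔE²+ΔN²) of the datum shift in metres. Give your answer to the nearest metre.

311 m

At φ = 59.0615°, λ = 39.3921°: sin φ = 0.857720, cos φ = 0.514118, sin λ = 0.634624, cos λ = 0.772821.
ΔE = −sin λ·ΔX + cos λ·ΔY = −(0.634624)·(-398) + (0.772821)·(-573) = -190.25 m.
ΔN = −sin φ cos λ·ΔX − sin φ sin λ·ΔY + cos φ·ΔZ = −(0.857720)(0.772821)(-398) − (0.857720)(0.634624)(-573) + (0.514118)(-641) = 246.17 m.
Horizontal magnitude = √(ΔE² + ΔN²) = √((-190.25)² + 246.17²) = 311.12 m.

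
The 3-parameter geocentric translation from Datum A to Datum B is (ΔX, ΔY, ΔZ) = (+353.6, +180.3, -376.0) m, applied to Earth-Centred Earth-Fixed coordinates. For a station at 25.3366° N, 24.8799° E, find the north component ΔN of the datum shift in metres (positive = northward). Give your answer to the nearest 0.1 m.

The local north axis is (−sin φ cos λ, −sin φ sin λ, cos φ), giving ΔN = -137.274 − 32.461 − 339.832 = -509.57 m.

ΔN = -509.6 m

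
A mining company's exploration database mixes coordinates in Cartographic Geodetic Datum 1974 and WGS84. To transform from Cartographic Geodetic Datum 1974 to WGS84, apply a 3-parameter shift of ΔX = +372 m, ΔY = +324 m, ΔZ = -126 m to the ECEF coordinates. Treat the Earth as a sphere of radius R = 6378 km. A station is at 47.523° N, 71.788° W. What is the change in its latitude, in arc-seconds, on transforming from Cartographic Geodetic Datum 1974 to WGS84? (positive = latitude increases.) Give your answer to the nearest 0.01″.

sin φ = 0.737548, cos φ = 0.675294, sin λ = -0.949907, cos λ = 0.312534.
North component: ΔN = −sin φ cos λ·ΔX − sin φ sin λ·ΔY + cos φ·ΔZ = −(0.737548)(0.312534)(372) − (0.737548)(-0.949907)(324) + (0.675294)(-126) = 56.16 m.
1° of latitude spans πR/180 = 111317 m, so Δφ = 56.16 / 111317 × 3600 = 1.816″.

Δφ = 1.82″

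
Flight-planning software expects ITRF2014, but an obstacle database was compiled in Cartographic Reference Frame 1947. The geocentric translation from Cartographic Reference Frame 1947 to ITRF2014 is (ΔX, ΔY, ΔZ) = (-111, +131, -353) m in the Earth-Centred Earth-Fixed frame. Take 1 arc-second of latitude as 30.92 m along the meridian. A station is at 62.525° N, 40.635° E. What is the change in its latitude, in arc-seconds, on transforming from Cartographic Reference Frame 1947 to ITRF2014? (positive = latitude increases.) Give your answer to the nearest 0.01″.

sin φ = 0.887212, cos φ = 0.461362, sin λ = 0.651238, cos λ = 0.758874.
North component: ΔN = −sin φ cos λ·ΔX − sin φ sin λ·ΔY + cos φ·ΔZ = −(0.887212)(0.758874)(-111) − (0.887212)(0.651238)(131) + (0.461362)(-353) = -163.82 m.
1° of latitude spans 3600 × 30.92 = 111312 m, so Δφ = -163.82 / 111312 × 3600 = -5.298″.

Δφ = -5.30″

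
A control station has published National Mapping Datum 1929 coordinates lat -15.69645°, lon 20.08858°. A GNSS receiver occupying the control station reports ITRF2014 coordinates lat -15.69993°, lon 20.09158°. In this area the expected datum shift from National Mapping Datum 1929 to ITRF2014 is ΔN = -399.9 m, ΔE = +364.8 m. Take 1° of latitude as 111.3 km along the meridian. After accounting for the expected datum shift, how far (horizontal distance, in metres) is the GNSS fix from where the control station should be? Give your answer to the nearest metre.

Observed coordinate differences: Δφ = -0.00348°, Δλ = +0.00300°.
Converting to metres (1° lat = 111300 m, cos φ = 0.962709): observed ΔN = -387.3 m, observed ΔE = 321.4 m.
Subtracting the expected shift leaves a residual of -387.3 − (-399.9) = 12.6 m north and 321.4 − (364.8) = -43.4 m east.
Residual distance = √(12.6² + (-43.4)²) = 45.1 m.

45 m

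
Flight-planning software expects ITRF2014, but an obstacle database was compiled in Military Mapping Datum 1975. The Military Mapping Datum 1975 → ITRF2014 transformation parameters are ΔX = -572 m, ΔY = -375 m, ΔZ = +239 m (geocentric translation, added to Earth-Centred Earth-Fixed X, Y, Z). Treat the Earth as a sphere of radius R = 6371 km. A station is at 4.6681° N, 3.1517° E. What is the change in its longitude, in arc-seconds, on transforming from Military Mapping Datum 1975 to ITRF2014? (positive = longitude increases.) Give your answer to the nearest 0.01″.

Δλ = -11.14″

sin φ = 0.081384, cos φ = 0.996683, sin λ = 0.054980, cos λ = 0.998487.
East component: ΔE = −sin λ·ΔX + cos λ·ΔY = −(0.054980)(-572) + (0.998487)(-375) = -342.98 m.
1° of latitude spans πR/180 = 111195 m; at latitude φ, 1° of longitude spans that × cos φ = 110826.1 m, so Δλ = -342.98 / 110826.1 × 3600 = -11.141″.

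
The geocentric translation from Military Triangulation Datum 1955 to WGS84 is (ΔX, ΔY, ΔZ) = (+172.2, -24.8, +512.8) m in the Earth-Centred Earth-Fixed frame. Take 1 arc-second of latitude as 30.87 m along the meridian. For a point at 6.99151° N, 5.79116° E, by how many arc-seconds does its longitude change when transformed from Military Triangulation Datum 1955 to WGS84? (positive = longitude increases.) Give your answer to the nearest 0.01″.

sin φ = 0.121722, cos φ = 0.992564, sin λ = 0.100903, cos λ = 0.994896.
East component: ΔE = −sin λ·ΔX + cos λ·ΔY = −(0.100903)(172.2) + (0.994896)(-24.8) = -42.05 m.
1° of latitude spans 3600 × 30.87 = 111132 m; at latitude φ, 1° of longitude spans that × cos φ = 110305.6 m, so Δλ = -42.05 / 110305.6 × 3600 = -1.372″.

Δλ = -1.37″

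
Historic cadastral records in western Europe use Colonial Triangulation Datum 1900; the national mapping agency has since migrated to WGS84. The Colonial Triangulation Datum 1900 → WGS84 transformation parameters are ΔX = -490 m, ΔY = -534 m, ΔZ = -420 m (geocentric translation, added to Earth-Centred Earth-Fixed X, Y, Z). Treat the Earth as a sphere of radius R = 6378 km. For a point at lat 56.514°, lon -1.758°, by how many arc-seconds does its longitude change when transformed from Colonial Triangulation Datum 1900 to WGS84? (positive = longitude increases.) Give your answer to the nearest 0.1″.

Δλ = -32.2″

sin φ = 0.834021, cos φ = 0.551733, sin λ = -0.030678, cos λ = 0.999529.
East component: ΔE = −sin λ·ΔX + cos λ·ΔY = −(-0.030678)(-490) + (0.999529)(-534) = -548.78 m.
1° of latitude spans πR/180 = 111317 m; at latitude φ, 1° of longitude spans that × cos φ = 61417.3 m, so Δλ = -548.78 / 61417.3 × 3600 = -32.167″.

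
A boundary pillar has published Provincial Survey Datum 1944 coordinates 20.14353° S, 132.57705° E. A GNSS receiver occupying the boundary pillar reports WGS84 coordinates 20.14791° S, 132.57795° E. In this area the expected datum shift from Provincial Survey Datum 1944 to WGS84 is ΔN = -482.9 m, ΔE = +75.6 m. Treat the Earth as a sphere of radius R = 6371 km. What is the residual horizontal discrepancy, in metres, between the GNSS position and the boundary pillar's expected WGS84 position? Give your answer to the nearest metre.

19 m

Observed coordinate differences: Δφ = -0.00438°, Δλ = +0.00090°.
Converting to metres (1° lat = 111195 m, cos φ = 0.938833): observed ΔN = -487.0 m, observed ΔE = 94.0 m.
Subtracting the expected shift leaves a residual of -487.0 − (-482.9) = -4.1 m north and 94.0 − (75.6) = 18.4 m east.
Residual distance = √((-4.1)² + 18.4²) = 18.8 m.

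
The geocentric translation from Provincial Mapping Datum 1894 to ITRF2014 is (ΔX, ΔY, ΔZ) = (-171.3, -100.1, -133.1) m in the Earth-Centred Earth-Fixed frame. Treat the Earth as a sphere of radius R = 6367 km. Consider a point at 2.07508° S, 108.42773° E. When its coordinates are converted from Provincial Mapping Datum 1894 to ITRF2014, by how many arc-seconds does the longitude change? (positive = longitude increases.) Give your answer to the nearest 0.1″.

Δλ = 6.3″

sin φ = -0.036209, cos φ = 0.999344, sin λ = 0.948723, cos λ = -0.316108.
East component: ΔE = −sin λ·ΔX + cos λ·ΔY = −(0.948723)(-171.3) + (-0.316108)(-100.1) = 194.16 m.
1° of latitude spans πR/180 = 111125 m; at latitude φ, 1° of longitude spans that × cos φ = 111052.2 m, so Δλ = 194.16 / 111052.2 × 3600 = 6.294″.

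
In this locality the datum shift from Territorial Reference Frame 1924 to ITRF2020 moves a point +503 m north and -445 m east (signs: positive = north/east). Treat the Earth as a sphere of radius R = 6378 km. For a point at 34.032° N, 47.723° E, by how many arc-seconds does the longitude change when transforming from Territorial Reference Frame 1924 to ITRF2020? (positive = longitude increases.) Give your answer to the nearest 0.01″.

At latitude 34.032°, cos φ = 0.828725.
One radian of longitude at latitude φ spans R cos φ, so Δλ = ΔE / (R cos φ) = -445.0 / (6378000 × 0.828725) = -8.4191e-05 rad = -17.366″.

Δλ = -17.37″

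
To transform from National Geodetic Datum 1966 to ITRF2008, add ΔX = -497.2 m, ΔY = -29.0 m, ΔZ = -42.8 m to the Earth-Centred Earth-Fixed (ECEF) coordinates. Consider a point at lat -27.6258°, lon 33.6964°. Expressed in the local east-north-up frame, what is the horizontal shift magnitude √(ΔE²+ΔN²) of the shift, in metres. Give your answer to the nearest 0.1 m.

345.9 m

At φ = -27.6258°, λ = 33.6964°: sin φ = -0.463695, cos φ = 0.885995, sin λ = 0.554792, cos λ = 0.831989.
ΔE = −sin λ·ΔX + cos λ·ΔY = −(0.554792)·(-497.2) + (0.831989)·(-29.0) = 251.71 m.
ΔN = −sin φ cos λ·ΔX − sin φ sin λ·ΔY + cos φ·ΔZ = −(-0.463695)(0.831989)(-497.2) − (-0.463695)(0.554792)(-29.0) + (0.885995)(-42.8) = -237.20 m.
Horizontal magnitude = √(ΔE² + ΔN²) = √(251.71² + (-237.20)²) = 345.86 m.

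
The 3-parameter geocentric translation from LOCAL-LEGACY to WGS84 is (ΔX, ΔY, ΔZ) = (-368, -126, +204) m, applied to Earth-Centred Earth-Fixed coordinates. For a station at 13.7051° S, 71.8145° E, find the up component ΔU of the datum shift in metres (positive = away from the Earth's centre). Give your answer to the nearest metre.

ΔU = -276 m

At φ = -13.7051°, λ = 71.8145°: sin φ = -0.236925, cos φ = 0.971528, sin λ = 0.950051, cos λ = 0.312094.
ΔU = cos φ cos λ·ΔX + cos φ sin λ·ΔY + sin φ·ΔZ = (0.971528)(0.312094)(-368) + (0.971528)(0.950051)(-126) + (-0.236925)(204) = -276.21 m.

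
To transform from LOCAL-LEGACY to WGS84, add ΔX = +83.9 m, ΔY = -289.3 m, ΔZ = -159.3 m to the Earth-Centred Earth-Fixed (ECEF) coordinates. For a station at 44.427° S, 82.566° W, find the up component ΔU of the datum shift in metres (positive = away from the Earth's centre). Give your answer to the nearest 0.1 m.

At φ = -44.427°, λ = -82.566°: sin φ = -0.700000, cos φ = 0.714143, sin λ = -0.991595, cos λ = 0.129384.
ΔU = cos φ cos λ·ΔX + cos φ sin λ·ΔY + sin φ·ΔZ = (0.714143)(0.129384)(83.9) + (0.714143)(-0.991595)(-289.3) + (-0.700000)(-159.3) = 324.13 m.

ΔU = 324.1 m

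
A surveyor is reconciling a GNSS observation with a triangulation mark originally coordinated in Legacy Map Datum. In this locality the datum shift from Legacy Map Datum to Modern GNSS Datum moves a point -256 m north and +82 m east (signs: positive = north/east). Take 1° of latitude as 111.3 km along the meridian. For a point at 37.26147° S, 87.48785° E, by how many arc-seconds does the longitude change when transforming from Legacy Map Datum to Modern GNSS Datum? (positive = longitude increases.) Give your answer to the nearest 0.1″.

Δλ = 3.3″

At latitude -37.26147°, cos φ = 0.795881.
1° of longitude at this latitude = 111.3 × cos φ = 88.58 km, so Δλ = 82.0 / 88581.5 = 0.0009257° = 3.333″.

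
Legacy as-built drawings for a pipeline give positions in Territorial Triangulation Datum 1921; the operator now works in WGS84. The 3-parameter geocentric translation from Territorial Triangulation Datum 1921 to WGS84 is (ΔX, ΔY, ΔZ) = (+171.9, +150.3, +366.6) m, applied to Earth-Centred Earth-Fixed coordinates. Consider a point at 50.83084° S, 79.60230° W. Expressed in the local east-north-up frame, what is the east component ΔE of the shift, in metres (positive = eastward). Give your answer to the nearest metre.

The local east axis at (φ, λ) is (−sin λ, cos λ, 0), so ΔE = −sin(-79.60230°)·171.9 + cos(-79.60230°)·150.3 = 196.20 m.

ΔE = 196 m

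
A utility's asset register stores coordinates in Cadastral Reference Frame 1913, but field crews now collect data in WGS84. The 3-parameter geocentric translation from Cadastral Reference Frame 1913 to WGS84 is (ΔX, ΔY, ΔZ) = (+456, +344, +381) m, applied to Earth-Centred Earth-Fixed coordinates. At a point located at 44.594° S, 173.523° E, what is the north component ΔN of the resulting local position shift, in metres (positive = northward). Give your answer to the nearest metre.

ΔN = -20 m

The local north axis is (−sin φ cos λ, −sin φ sin λ, cos φ), giving ΔN = -318.104 + 27.244 + 271.310 = -19.55 m.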